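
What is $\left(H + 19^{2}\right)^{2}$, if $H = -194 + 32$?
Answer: $39601$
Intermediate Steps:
$H = -162$
$\left(H + 19^{2}\right)^{2} = \left(-162 + 19^{2}\right)^{2} = \left(-162 + 361\right)^{2} = 199^{2} = 39601$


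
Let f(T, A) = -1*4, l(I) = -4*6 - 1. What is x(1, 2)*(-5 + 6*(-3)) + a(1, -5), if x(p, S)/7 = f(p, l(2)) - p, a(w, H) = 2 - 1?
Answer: 806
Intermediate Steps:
l(I) = -25 (l(I) = -24 - 1 = -25)
f(T, A) = -4
a(w, H) = 1
x(p, S) = -28 - 7*p (x(p, S) = 7*(-4 - p) = -28 - 7*p)
x(1, 2)*(-5 + 6*(-3)) + a(1, -5) = (-28 - 7*1)*(-5 + 6*(-3)) + 1 = (-28 - 7)*(-5 - 18) + 1 = -35*(-23) + 1 = 805 + 1 = 806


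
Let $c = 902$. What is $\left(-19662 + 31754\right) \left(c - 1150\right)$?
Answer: $-2998816$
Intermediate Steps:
$\left(-19662 + 31754\right) \left(c - 1150\right) = \left(-19662 + 31754\right) \left(902 - 1150\right) = 12092 \left(-248\right) = -2998816$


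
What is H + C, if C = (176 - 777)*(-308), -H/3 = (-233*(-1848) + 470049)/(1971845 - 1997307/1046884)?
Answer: 382113946830908968/2064290983673 ≈ 1.8511e+5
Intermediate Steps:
H = -2828574832716/2064290983673 (H = -3*(-233*(-1848) + 470049)/(1971845 - 1997307/1046884) = -3*(430584 + 470049)/(1971845 - 1997307*1/1046884) = -2701899/(1971845 - 1997307/1046884) = -2701899/2064290983673/1046884 = -2701899*1046884/2064290983673 = -3*942858277572/2064290983673 = -2828574832716/2064290983673 ≈ -1.3702)
C = 185108 (C = -601*(-308) = 185108)
H + C = -2828574832716/2064290983673 + 185108 = 382113946830908968/2064290983673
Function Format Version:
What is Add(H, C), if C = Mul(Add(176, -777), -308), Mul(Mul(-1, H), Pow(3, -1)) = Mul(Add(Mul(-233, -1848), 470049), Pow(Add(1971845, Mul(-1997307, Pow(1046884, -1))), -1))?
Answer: Rational(382113946830908968, 2064290983673) ≈ 1.8511e+5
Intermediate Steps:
H = Rational(-2828574832716, 2064290983673) (H = Mul(-3, Mul(Add(Mul(-233, -1848), 470049), Pow(Add(1971845, Mul(-1997307, Pow(1046884, -1))), -1))) = Mul(-3, Mul(Add(430584, 470049), Pow(Add(1971845, Mul(-1997307, Rational(1, 1046884))), -1))) = Mul(-3, Mul(900633, Pow(Add(1971845, Rational(-1997307, 1046884)), -1))) = Mul(-3, Mul(900633, Pow(Rational(2064290983673, 1046884), -1))) = Mul(-3, Mul(900633, Rational(1046884, 2064290983673))) = Mul(-3, Rational(942858277572, 2064290983673)) = Rational(-2828574832716, 2064290983673) ≈ -1.3702)
C = 185108 (C = Mul(-601, -308) = 185108)
Add(H, C) = Add(Rational(-2828574832716, 2064290983673), 185108) = Rational(382113946830908968, 2064290983673)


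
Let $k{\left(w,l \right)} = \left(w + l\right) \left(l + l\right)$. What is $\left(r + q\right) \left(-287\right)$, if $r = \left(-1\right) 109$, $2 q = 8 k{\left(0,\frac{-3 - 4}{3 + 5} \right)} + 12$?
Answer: $\frac{222425}{8} \approx 27803.0$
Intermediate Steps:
$k{\left(w,l \right)} = 2 l \left(l + w\right)$ ($k{\left(w,l \right)} = \left(l + w\right) 2 l = 2 l \left(l + w\right)$)
$q = \frac{97}{8}$ ($q = \frac{8 \cdot 2 \frac{-3 - 4}{3 + 5} \left(\frac{-3 - 4}{3 + 5} + 0\right) + 12}{2} = \frac{8 \cdot 2 \left(- \frac{7}{8}\right) \left(- \frac{7}{8} + 0\right) + 12}{2} = \frac{8 \cdot 2 \left(- \frac{7}{8}\right) \left(- \frac{7}{8}\right) + 12}{2} = \frac{8 \cdot \frac{49}{32} + 12}{2} = \frac{\frac{49}{4} + 12}{2} = \frac{1}{2} \cdot \frac{97}{4} = \frac{97}{8} \approx 12.125$)
$r = -109$
$\left(r + q\right) \left(-287\right) = \left(-109 + \frac{97}{8}\right) \left(-287\right) = \left(- \frac{775}{8}\right) \left(-287\right) = \frac{222425}{8}$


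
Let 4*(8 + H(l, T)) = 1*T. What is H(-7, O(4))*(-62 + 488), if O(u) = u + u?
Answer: -2556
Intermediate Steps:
O(u) = 2*u
H(l, T) = -8 + T/4 (H(l, T) = -8 + (1*T)/4 = -8 + T/4)
H(-7, O(4))*(-62 + 488) = (-8 + (2*4)/4)*(-62 + 488) = (-8 + (¼)*8)*426 = (-8 + 2)*426 = -6*426 = -2556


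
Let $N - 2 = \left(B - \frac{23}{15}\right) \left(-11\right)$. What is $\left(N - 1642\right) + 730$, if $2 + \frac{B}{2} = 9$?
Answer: $- \frac{15707}{15} \approx -1047.1$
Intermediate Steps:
$B = 14$ ($B = -4 + 2 \cdot 9 = -4 + 18 = 14$)
$N = - \frac{2027}{15}$ ($N = 2 + \left(14 - \frac{23}{15}\right) \left(-11\right) = 2 + \frac{187}{15} \left(-11\right) = 2 - \frac{2057}{15} = - \frac{2027}{15} \approx -135.13$)
$\left(N - 1642\right) + 730 = \left(- \frac{2027}{15} - 1642\right) + 730 = - \frac{26657}{15} + 730 = - \frac{15707}{15}$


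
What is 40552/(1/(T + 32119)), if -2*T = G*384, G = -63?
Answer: 1793006680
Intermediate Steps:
T = 12096 (T = -(-63)*384/2 = -1/2*(-24192) = 12096)
40552/(1/(T + 32119)) = 40552/(1/(12096 + 32119)) = 40552/(1/44215) = 40552*44215 = 1793006680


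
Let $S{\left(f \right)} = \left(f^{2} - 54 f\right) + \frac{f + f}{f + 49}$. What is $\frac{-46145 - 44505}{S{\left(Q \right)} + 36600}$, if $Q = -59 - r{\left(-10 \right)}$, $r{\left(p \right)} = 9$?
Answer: $- \frac{24605}{12188} \approx -2.0188$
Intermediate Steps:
$Q = -68$ ($Q = -59 - 9 = -68$)
$S{\left(f \right)} = f^{2} - 54 f + \frac{2 f}{49 + f}$ ($S{\left(f \right)} = \left(f^{2} - 54 f\right) + \frac{2 f}{49 + f} = f^{2} - 54 f + \frac{2 f}{49 + f}$)
$\frac{-46145 - 44505}{S{\left(Q \right)} + 36600} = \frac{-46145 - 44505}{- \frac{68 \left(-2644 + \left(-68\right)^{2} - -340\right)}{49 - 68} + 36600} = - \frac{90650}{- \frac{68 \left(-2644 + 4624 + 340\right)}{-19} + 36600} = - \frac{90650}{\left(-68\right) \left(- \frac{1}{19}\right) 2320 + 36600} = - \frac{90650}{\frac{157760}{19} + 36600} = - \frac{90650}{\frac{853160}{19}} = \left(-90650\right) \frac{19}{853160} = - \frac{24605}{12188}$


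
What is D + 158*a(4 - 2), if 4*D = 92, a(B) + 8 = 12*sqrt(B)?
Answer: -1241 + 1896*sqrt(2) ≈ 1440.3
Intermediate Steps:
a(B) = -8 + 12*sqrt(B)
D = 23 (D = (1/4)*92 = 23)
D + 158*a(4 - 2) = 23 + 158*(-8 + 12*sqrt(4 - 2)) = 23 + 158*(-8 + 12*sqrt(2)) = 23 + (-1264 + 1896*sqrt(2)) = -1241 + 1896*sqrt(2)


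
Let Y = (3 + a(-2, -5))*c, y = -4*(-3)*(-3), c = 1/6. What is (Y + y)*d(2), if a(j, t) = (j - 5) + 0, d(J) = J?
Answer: -220/3 ≈ -73.333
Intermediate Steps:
a(j, t) = -5 + j (a(j, t) = (-5 + j) + 0 = -5 + j)
c = ⅙ ≈ 0.16667
y = -36 (y = 12*(-3) = -36)
Y = -⅔ (Y = (3 + (-5 - 2))*(⅙) = (3 - 7)*(⅙) = -4*⅙ = -⅔ ≈ -0.66667)
(Y + y)*d(2) = (-⅔ - 36)*2 = -110/3*2 = -220/3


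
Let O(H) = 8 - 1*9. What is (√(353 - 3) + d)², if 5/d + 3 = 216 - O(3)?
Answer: 16028625/45796 + 25*√14/107 ≈ 350.88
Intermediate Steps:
O(H) = -1 (O(H) = 8 - 9 = -1)
d = 5/214 (d = 5/(-3 + (216 - 1*(-1))) = 5/(-3 + (216 + 1)) = 5/(-3 + 217) = 5/214 ≈ 0.023364)
(√(353 - 3) + d)² = (√(353 - 3) + 5/214)² = (√350 + 5/214)² = (5*√14 + 5/214)² = (5/214 + 5*√14)²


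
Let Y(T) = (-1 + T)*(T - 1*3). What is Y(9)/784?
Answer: 3/49 ≈ 0.061224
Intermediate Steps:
Y(T) = (-1 + T)*(-3 + T) (Y(T) = (-1 + T)*(T - 3) = (-1 + T)*(-3 + T))
Y(9)/784 = (3 + 9² - 4*9)/784 = (3 + 81 - 36)*(1/784) = 48*(1/784) = 3/49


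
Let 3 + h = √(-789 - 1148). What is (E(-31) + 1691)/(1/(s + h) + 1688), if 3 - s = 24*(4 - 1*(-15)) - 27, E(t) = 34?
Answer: 180510000125/176637950043 + 575*I*√1937/176637950043 ≈ 1.0219 + 1.4327e-7*I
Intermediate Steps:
s = -426 (s = 3 - (24*(4 - 1*(-15)) - 27) = 3 - (24*(4 + 15) - 27) = 3 - (24*19 - 27) = 3 - (456 - 27) = 3 - 1*429 = 3 - 429 = -426)
h = -3 + I*√1937 (h = -3 + √(-789 - 1148) = -3 + √(-1937) = -3 + I*√1937 ≈ -3.0 + 44.011*I)
(E(-31) + 1691)/(1/(s + h) + 1688) = (34 + 1691)/(1/(-426 + (-3 + I*√1937)) + 1688) = 1725/(1/(-429 + I*√1937) + 1688) = 1725/(1688 + 1/(-429 + I*√1937))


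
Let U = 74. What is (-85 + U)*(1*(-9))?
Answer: 99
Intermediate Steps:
(-85 + U)*(1*(-9)) = (-85 + 74)*(1*(-9)) = -11*(-9) = 99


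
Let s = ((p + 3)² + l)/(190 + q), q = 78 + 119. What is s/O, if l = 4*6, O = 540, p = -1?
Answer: 7/52245 ≈ 0.00013398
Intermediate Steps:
q = 197
l = 24
s = 28/387 (s = ((-1 + 3)² + 24)/(190 + 197) = (2² + 24)/387 = (4 + 24)*(1/387) = 28*(1/387) = 28/387 ≈ 0.072351)
s/O = (28/387)/540 = (28/387)*(1/540) = 7/52245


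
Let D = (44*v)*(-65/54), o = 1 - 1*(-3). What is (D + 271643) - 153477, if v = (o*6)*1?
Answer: 1052054/9 ≈ 1.1689e+5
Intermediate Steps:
o = 4 (o = 1 + 3 = 4)
v = 24 (v = (4*6)*1 = 24*1 = 24)
D = -11440/9 (D = (44*24)*(-65/54) = 1056*(-65*1/54) = 1056*(-65/54) = -11440/9 ≈ -1271.1)
(D + 271643) - 153477 = (-11440/9 + 271643) - 153477 = 2433347/9 - 153477 = 1052054/9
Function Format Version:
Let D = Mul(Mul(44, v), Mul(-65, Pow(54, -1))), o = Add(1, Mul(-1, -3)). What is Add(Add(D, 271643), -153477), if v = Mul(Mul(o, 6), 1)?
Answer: Rational(1052054, 9) ≈ 1.1689e+5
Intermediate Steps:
o = 4 (o = Add(1, 3) = 4)
v = 24 (v = Mul(Mul(4, 6), 1) = Mul(24, 1) = 24)
D = Rational(-11440, 9) (D = Mul(Mul(44, 24), Mul(-65, Pow(54, -1))) = Mul(1056, Mul(-65, Rational(1, 54))) = Mul(1056, Rational(-65, 54)) = Rational(-11440, 9) ≈ -1271.1)
Add(Add(D, 271643), -153477) = Add(Add(Rational(-11440, 9), 271643), -153477) = Add(Rational(2433347, 9), -153477) = Rational(1052054, 9)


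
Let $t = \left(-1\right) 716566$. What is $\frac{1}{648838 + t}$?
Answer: $- \frac{1}{67728} \approx -1.4765 \cdot 10^{-5}$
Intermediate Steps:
$t = -716566$
$\frac{1}{648838 + t} = \frac{1}{648838 - 716566} = \frac{1}{-67728} = - \frac{1}{67728}$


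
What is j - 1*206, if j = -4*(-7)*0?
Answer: -206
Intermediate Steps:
j = 0 (j = 28*0 = 0)
j - 1*206 = 0 - 1*206 = 0 - 206 = -206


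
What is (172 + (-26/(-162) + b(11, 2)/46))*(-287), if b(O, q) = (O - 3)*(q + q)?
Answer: -92422897/1863 ≈ -49610.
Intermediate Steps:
b(O, q) = 2*q*(-3 + O) (b(O, q) = (-3 + O)*(2*q) = 2*q*(-3 + O))
(172 + (-26/(-162) + b(11, 2)/46))*(-287) = (172 + (-26/(-162) + (2*2*(-3 + 11))/46))*(-287) = (172 + (-26*(-1/162) + (2*2*8)*(1/46)))*(-287) = (172 + (13/81 + 32*(1/46)))*(-287) = (172 + (13/81 + 16/23))*(-287) = (172 + 1595/1863)*(-287) = (322031/1863)*(-287) = -92422897/1863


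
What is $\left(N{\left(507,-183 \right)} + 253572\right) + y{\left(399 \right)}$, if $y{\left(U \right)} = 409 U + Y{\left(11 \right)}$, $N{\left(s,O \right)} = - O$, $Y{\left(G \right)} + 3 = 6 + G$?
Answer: $416960$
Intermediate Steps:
$Y{\left(G \right)} = 3 + G$ ($Y{\left(G \right)} = -3 + \left(6 + G\right) = 3 + G$)
$y{\left(U \right)} = 14 + 409 U$ ($y{\left(U \right)} = 409 U + \left(3 + 11\right) = 409 U + 14 = 14 + 409 U$)
$\left(N{\left(507,-183 \right)} + 253572\right) + y{\left(399 \right)} = \left(\left(-1\right) \left(-183\right) + 253572\right) + \left(14 + 409 \cdot 399\right) = \left(183 + 253572\right) + \left(14 + 163191\right) = 253755 + 163205 = 416960$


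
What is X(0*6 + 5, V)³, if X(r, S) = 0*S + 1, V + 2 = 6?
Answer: 1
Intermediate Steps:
V = 4 (V = -2 + 6 = 4)
X(r, S) = 1 (X(r, S) = 0 + 1 = 1)
X(0*6 + 5, V)³ = 1³ = 1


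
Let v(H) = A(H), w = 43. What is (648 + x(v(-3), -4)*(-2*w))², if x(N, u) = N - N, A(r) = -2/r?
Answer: 419904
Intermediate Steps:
v(H) = -2/H
x(N, u) = 0
(648 + x(v(-3), -4)*(-2*w))² = (648 + 0*(-2*43))² = (648 + 0*(-86))² = (648 + 0)² = 648² = 419904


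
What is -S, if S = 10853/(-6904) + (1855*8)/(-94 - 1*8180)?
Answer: 13732363/4080264 ≈ 3.3656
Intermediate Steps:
S = -13732363/4080264 (S = 10853*(-1/6904) + 14840/(-94 - 8180) = -10853/6904 + 14840/(-8274) = -10853/6904 + 14840*(-1/8274) = -10853/6904 - 1060/591 = -13732363/4080264 ≈ -3.3656)
-S = -1*(-13732363/4080264) = 13732363/4080264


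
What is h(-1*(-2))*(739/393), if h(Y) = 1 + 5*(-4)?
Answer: -14041/393 ≈ -35.728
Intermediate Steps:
h(Y) = -19 (h(Y) = 1 - 20 = -19)
h(-1*(-2))*(739/393) = -14041/393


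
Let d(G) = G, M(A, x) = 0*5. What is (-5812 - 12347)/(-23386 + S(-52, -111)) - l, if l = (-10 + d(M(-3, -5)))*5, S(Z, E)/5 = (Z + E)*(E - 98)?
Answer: 2443097/48983 ≈ 49.876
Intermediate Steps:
M(A, x) = 0
S(Z, E) = 5*(-98 + E)*(E + Z) (S(Z, E) = 5*((Z + E)*(E - 98)) = 5*((E + Z)*(-98 + E)) = 5*((-98 + E)*(E + Z)) = 5*(-98 + E)*(E + Z))
l = -50 (l = (-10 + 0)*5 = -10*5 = -50)
(-5812 - 12347)/(-23386 + S(-52, -111)) - l = (-5812 - 12347)/(-23386 + (-490*(-111) - 490*(-52) + 5*(-111)² + 5*(-111)*(-52))) - 1*(-50) = -18159/(-23386 + (54390 + 25480 + 5*12321 + 28860)) + 50 = -18159/(-23386 + (54390 + 25480 + 61605 + 28860)) + 50 = -18159/(-23386 + 170335) + 50 = -18159/146949 + 50 = -18159*1/146949 + 50 = -6053/48983 + 50 = 2443097/48983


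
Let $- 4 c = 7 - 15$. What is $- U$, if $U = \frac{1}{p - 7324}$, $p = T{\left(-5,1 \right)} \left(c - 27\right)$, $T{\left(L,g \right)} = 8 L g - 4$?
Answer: $\frac{1}{6224} \approx 0.00016067$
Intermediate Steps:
$c = 2$ ($c = - \frac{7 - 15}{4} = \left(- \frac{1}{4}\right) \left(-8\right) = 2$)
$T{\left(L,g \right)} = -4 + 8 L g$ ($T{\left(L,g \right)} = 8 L g - 4 = -4 + 8 L g$)
$p = 1100$ ($p = \left(-4 + 8 \left(-5\right) 1\right) \left(2 - 27\right) = \left(-4 - 40\right) \left(-25\right) = \left(-44\right) \left(-25\right) = 1100$)
$U = - \frac{1}{6224}$ ($U = \frac{1}{1100 - 7324} = \frac{1}{-6224} = - \frac{1}{6224} \approx -0.00016067$)
$- U = \left(-1\right) \left(- \frac{1}{6224}\right) = \frac{1}{6224}$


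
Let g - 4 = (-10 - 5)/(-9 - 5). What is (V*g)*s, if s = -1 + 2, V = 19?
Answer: 1349/14 ≈ 96.357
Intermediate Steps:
s = 1
g = 71/14 (g = 4 + (-10 - 5)/(-9 - 5) = 4 - 15/(-14) = 4 - 15*(-1/14) = 4 + 15/14 = 71/14 ≈ 5.0714)
(V*g)*s = (19*(71/14))*1 = (1349/14)*1 = 1349/14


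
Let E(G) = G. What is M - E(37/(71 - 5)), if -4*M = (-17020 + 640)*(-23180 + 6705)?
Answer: -4452698287/66 ≈ -6.7465e+7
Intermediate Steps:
M = -67465125 (M = -(-17020 + 640)*(-23180 + 6705)/4 = -(-4095)*(-16475) = -¼*269860500 = -67465125)
M - E(37/(71 - 5)) = -67465125 - 37/(71 - 5) = -67465125 - 37/66 = -4452698287/66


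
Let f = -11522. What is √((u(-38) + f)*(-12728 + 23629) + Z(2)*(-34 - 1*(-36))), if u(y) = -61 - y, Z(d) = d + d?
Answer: I*√125852037 ≈ 11218.0*I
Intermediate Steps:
Z(d) = 2*d
√((u(-38) + f)*(-12728 + 23629) + Z(2)*(-34 - 1*(-36))) = √(((-61 - 1*(-38)) - 11522)*(-12728 + 23629) + (2*2)*(-34 - 1*(-36))) = √(((-61 + 38) - 11522)*10901 + 4*(-34 + 36)) = √((-23 - 11522)*10901 + 4*2) = √(-11545*10901 + 8) = √(-125852045 + 8) = √(-125852037) = I*√125852037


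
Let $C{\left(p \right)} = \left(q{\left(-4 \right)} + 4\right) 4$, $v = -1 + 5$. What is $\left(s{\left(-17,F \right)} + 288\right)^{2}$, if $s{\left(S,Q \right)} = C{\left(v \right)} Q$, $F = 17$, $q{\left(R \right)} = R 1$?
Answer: $82944$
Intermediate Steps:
$v = 4$
$q{\left(R \right)} = R$
$C{\left(p \right)} = 0$ ($C{\left(p \right)} = \left(-4 + 4\right) 4 = 0 \cdot 4 = 0$)
$s{\left(S,Q \right)} = 0$ ($s{\left(S,Q \right)} = 0 Q = 0$)
$\left(s{\left(-17,F \right)} + 288\right)^{2} = \left(0 + 288\right)^{2} = 288^{2} = 82944$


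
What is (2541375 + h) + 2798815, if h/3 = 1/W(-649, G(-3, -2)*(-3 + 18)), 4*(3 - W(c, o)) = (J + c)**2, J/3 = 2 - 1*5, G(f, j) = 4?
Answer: 578011485217/108238 ≈ 5.3402e+6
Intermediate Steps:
J = -9 (J = 3*(2 - 1*5) = 3*(2 - 5) = 3*(-3) = -9)
W(c, o) = 3 - (-9 + c)**2/4
h = -3/108238 (h = 3/(3 - (-9 - 649)**2/4) = 3/(3 - 1/4*(-658)**2) = 3/(3 - 1/4*432964) = 3/(3 - 108241) = 3/(-108238) = 3*(-1/108238) = -3/108238 ≈ -2.7717e-5)
(2541375 + h) + 2798815 = (2541375 - 3/108238) + 2798815 = 275073347247/108238 + 2798815 = 578011485217/108238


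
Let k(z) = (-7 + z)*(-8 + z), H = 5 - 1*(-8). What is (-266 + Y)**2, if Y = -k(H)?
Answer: 87616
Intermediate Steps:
H = 13 (H = 5 + 8 = 13)
k(z) = (-8 + z)*(-7 + z)
Y = -30 (Y = -(56 + 13**2 - 15*13) = -(56 + 169 - 195) = -1*30 = -30)
(-266 + Y)**2 = (-266 - 30)**2 = (-296)**2 = 87616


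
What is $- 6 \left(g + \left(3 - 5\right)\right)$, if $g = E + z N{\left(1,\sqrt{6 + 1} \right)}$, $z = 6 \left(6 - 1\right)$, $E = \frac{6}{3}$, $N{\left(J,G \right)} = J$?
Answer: $-180$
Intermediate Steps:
$E = 2$ ($E = 6 \cdot \frac{1}{3} = 2$)
$z = 30$ ($z = 6 \cdot 5 = 30$)
$g = 32$ ($g = 2 + 30 \cdot 1 = 2 + 30 = 32$)
$- 6 \left(g + \left(3 - 5\right)\right) = - 6 \left(32 + \left(3 - 5\right)\right) = - 6 \left(32 - 2\right) = \left(-6\right) 30 = -180$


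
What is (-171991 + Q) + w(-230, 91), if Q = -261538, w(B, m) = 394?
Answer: -433135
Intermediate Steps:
(-171991 + Q) + w(-230, 91) = (-171991 - 261538) + 394 = -433529 + 394 = -433135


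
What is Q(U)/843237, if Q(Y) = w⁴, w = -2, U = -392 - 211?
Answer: 16/843237 ≈ 1.8975e-5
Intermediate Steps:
U = -603
Q(Y) = 16 (Q(Y) = (-2)⁴ = 16)
Q(U)/843237 = 16/843237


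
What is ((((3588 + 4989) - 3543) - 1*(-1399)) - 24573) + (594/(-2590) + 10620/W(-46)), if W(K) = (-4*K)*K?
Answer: -49711657477/2740220 ≈ -18141.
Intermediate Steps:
W(K) = -4*K²
((((3588 + 4989) - 3543) - 1*(-1399)) - 24573) + (594/(-2590) + 10620/W(-46)) = ((((3588 + 4989) - 3543) - 1*(-1399)) - 24573) + (594/(-2590) + 10620/((-4*(-46)²))) = (((8577 - 3543) + 1399) - 24573) + (594*(-1/2590) + 10620/((-4*2116))) = ((5034 + 1399) - 24573) + (-297/1295 + 10620/(-8464)) = (6433 - 24573) + (-297/1295 + 10620*(-1/8464)) = -18140 + (-297/1295 - 2655/2116) = -18140 - 4066677/2740220 = -49711657477/2740220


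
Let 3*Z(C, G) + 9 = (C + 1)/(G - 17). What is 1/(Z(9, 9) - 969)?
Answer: -12/11669 ≈ -0.0010284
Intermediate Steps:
Z(C, G) = -3 + (1 + C)/(3*(-17 + G)) (Z(C, G) = -3 + ((C + 1)/(G - 17))/3 = -3 + ((1 + C)/(-17 + G))/3 = -3 + (1 + C)/(3*(-17 + G)))
1/(Z(9, 9) - 969) = 1/((154 + 9 - 9*9)/(3*(-17 + 9)) - 969) = 1/((⅓)*(154 + 9 - 81)/(-8) - 969) = 1/((⅓)*(-⅛)*82 - 969) = 1/(-41/12 - 969) = 1/(-11669/12) = -12/11669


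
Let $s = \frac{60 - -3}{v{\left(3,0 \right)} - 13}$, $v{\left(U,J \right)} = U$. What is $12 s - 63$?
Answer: $- \frac{693}{5} \approx -138.6$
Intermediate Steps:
$s = - \frac{63}{10}$ ($s = \frac{60 - -3}{3 - 13} = \frac{60 + 3}{-10} = 63 \left(- \frac{1}{10}\right) = - \frac{63}{10} \approx -6.3$)
$12 s - 63 = 12 \left(- \frac{63}{10}\right) - 63 = - \frac{378}{5} - 63 = - \frac{693}{5}$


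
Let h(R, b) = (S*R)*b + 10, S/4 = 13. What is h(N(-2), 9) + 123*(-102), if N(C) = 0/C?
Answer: -12536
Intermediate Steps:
S = 52 (S = 4*13 = 52)
N(C) = 0
h(R, b) = 10 + 52*R*b (h(R, b) = (52*R)*b + 10 = 52*R*b + 10 = 10 + 52*R*b)
h(N(-2), 9) + 123*(-102) = (10 + 52*0*9) + 123*(-102) = (10 + 0) - 12546 = 10 - 12546 = -12536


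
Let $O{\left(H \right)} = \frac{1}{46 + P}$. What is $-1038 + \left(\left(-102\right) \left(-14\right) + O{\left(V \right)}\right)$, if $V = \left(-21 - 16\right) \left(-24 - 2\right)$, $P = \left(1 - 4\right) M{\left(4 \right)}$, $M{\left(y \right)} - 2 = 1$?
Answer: $\frac{14431}{37} \approx 390.03$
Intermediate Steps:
$M{\left(y \right)} = 3$ ($M{\left(y \right)} = 2 + 1 = 3$)
$P = -9$ ($P = \left(1 - 4\right) 3 = \left(-3\right) 3 = -9$)
$V = 962$ ($V = \left(-37\right) \left(-26\right) = 962$)
$O{\left(H \right)} = \frac{1}{37}$ ($O{\left(H \right)} = \frac{1}{46 - 9} = \frac{1}{37}$)
$-1038 + \left(\left(-102\right) \left(-14\right) + O{\left(V \right)}\right) = -1038 + \left(\left(-102\right) \left(-14\right) + \frac{1}{37}\right) = -1038 + \left(1428 + \frac{1}{37}\right) = -1038 + \frac{52837}{37} = \frac{14431}{37}$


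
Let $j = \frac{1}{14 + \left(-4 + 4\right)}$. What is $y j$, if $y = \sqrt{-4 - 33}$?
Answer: $\frac{i \sqrt{37}}{14} \approx 0.43448 i$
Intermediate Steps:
$j = \frac{1}{14}$ ($j = \frac{1}{14 + 0} = \frac{1}{14} \approx 0.071429$)
$y = i \sqrt{37}$ ($y = \sqrt{-37} = i \sqrt{37} \approx 6.0828 i$)
$y j = i \sqrt{37} \cdot \frac{1}{14} = \frac{i \sqrt{37}}{14}$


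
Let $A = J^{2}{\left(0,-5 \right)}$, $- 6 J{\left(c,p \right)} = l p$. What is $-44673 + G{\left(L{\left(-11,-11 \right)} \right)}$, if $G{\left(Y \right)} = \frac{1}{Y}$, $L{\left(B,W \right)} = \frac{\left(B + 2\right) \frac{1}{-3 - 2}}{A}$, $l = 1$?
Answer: $- \frac{14473927}{324} \approx -44673.0$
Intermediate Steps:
$J{\left(c,p \right)} = - \frac{p}{6}$ ($J{\left(c,p \right)} = - \frac{1 p}{6} = - \frac{p}{6}$)
$A = \frac{25}{36}$ ($A = \left(\left(- \frac{1}{6}\right) \left(-5\right)\right)^{2} = \left(\frac{5}{6}\right)^{2} = \frac{25}{36} \approx 0.69444$)
$L{\left(B,W \right)} = - \frac{72}{125} - \frac{36 B}{125}$ ($L{\left(B,W \right)} = \frac{\left(B + 2\right) \frac{1}{-3 - 2}}{\frac{25}{36}} = \frac{2 + B}{-5} \cdot \frac{36}{25} = \left(2 + B\right) \left(- \frac{1}{5}\right) \frac{36}{25} = \left(- \frac{2}{5} - \frac{B}{5}\right) \frac{36}{25} = - \frac{72}{125} - \frac{36 B}{125}$)
$-44673 + G{\left(L{\left(-11,-11 \right)} \right)} = -44673 + \frac{1}{- \frac{72}{125} - - \frac{396}{125}} = -44673 + \frac{1}{- \frac{72}{125} + \frac{396}{125}} = -44673 + \frac{1}{\frac{324}{125}} = -44673 + \frac{125}{324} = - \frac{14473927}{324}$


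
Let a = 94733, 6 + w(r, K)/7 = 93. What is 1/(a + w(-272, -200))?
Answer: 1/95342 ≈ 1.0489e-5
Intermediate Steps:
w(r, K) = 609 (w(r, K) = -42 + 7*93 = -42 + 651 = 609)
1/(a + w(-272, -200)) = 1/(94733 + 609) = 1/95342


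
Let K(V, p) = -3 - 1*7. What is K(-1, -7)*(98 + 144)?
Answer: -2420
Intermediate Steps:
K(V, p) = -10 (K(V, p) = -3 - 7 = -10)
K(-1, -7)*(98 + 144) = -10*(98 + 144) = -10*242 = -2420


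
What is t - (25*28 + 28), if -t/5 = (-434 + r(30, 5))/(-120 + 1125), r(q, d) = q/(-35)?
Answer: -1021252/1407 ≈ -725.84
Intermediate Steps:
r(q, d) = -q/35 (r(q, d) = q*(-1/35) = -q/35)
t = 3044/1407 (t = -5*(-434 - 1/35*30)/(-120 + 1125) = -5*(-434 - 6/7)/1005 = -(-15220)/(7*1005) = -5*(-3044/7035) = 3044/1407 ≈ 2.1635)
t - (25*28 + 28) = 3044/1407 - (25*28 + 28) = 3044/1407 - (700 + 28) = 3044/1407 - 1*728 = 3044/1407 - 728 = -1021252/1407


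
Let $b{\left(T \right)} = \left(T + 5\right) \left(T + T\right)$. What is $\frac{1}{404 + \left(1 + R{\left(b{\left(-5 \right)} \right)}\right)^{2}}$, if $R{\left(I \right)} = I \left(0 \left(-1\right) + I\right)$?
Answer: $\frac{1}{405} \approx 0.0024691$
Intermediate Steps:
$b{\left(T \right)} = 2 T \left(5 + T\right)$ ($b{\left(T \right)} = \left(5 + T\right) 2 T = 2 T \left(5 + T\right)$)
$R{\left(I \right)} = I^{2}$ ($R{\left(I \right)} = I \left(0 + I\right) = I I = I^{2}$)
$\frac{1}{404 + \left(1 + R{\left(b{\left(-5 \right)} \right)}\right)^{2}} = \frac{1}{404 + \left(1 + \left(2 \left(-5\right) \left(5 - 5\right)\right)^{2}\right)^{2}} = \frac{1}{404 + \left(1 + \left(2 \left(-5\right) 0\right)^{2}\right)^{2}} = \frac{1}{404 + \left(1 + 0^{2}\right)^{2}} = \frac{1}{404 + \left(1 + 0\right)^{2}} = \frac{1}{404 + 1^{2}} = \frac{1}{404 + 1} = \frac{1}{405}$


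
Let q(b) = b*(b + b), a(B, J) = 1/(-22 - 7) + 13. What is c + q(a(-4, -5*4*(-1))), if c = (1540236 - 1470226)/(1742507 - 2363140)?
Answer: 175426343606/521952353 ≈ 336.10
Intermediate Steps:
a(B, J) = 376/29 (a(B, J) = 1/(-29) + 13 = -1/29 + 13 = 376/29)
q(b) = 2*b² (q(b) = b*(2*b) = 2*b²)
c = -70010/620633 (c = 70010/(-620633) = 70010*(-1/620633) = -70010/620633 ≈ -0.11280)
c + q(a(-4, -5*4*(-1))) = -70010/620633 + 2*(376/29)² = -70010/620633 + 2*(141376/841) = -70010/620633 + 282752/841 = 175426343606/521952353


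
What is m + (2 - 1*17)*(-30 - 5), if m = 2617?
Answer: 3142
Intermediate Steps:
m + (2 - 1*17)*(-30 - 5) = 2617 + (2 - 1*17)*(-30 - 5) = 2617 + (2 - 17)*(-35) = 2617 - 15*(-35) = 2617 + 525 = 3142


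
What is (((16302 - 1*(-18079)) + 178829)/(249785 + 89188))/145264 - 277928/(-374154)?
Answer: 11072341414621/14905791000408 ≈ 0.74282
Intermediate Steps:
(((16302 - 1*(-18079)) + 178829)/(249785 + 89188))/145264 - 277928/(-374154) = (((16302 + 18079) + 178829)/338973)*(1/145264) - 277928*(-1/374154) = ((34381 + 178829)*(1/338973))*(1/145264) + 138964/187077 = (213210*(1/338973))*(1/145264) + 138964/187077 = (690/1097)*(1/145264) + 138964/187077 = 345/79677304 + 138964/187077 = 11072341414621/14905791000408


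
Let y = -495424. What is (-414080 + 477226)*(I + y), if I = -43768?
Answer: -34047818032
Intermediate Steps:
(-414080 + 477226)*(I + y) = (-414080 + 477226)*(-43768 - 495424) = 63146*(-539192) = -34047818032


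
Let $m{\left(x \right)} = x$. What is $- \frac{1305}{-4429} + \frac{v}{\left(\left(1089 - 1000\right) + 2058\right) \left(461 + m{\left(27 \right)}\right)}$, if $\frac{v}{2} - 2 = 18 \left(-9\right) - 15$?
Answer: $\frac{682872665}{2320211372} \approx 0.29431$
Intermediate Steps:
$v = -350$ ($v = 4 + 2 \left(18 \left(-9\right) - 15\right) = 4 + 2 \left(-162 - 15\right) = 4 + 2 \left(-177\right) = 4 - 354 = -350$)
$- \frac{1305}{-4429} + \frac{v}{\left(\left(1089 - 1000\right) + 2058\right) \left(461 + m{\left(27 \right)}\right)} = - \frac{1305}{-4429} - \frac{350}{\left(\left(1089 - 1000\right) + 2058\right) \left(461 + 27\right)} = \left(-1305\right) \left(- \frac{1}{4429}\right) - \frac{350}{\left(\left(1089 - 1000\right) + 2058\right) 488} = \frac{1305}{4429} - \frac{350}{\left(89 + 2058\right) 488} = \frac{1305}{4429} - \frac{350}{2147 \cdot 488} = \frac{1305}{4429} - \frac{350}{1047736} = \frac{1305}{4429} - \frac{175}{523868} = \frac{682872665}{2320211372}$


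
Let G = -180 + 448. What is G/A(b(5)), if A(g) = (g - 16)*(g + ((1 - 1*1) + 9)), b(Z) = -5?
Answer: -67/21 ≈ -3.1905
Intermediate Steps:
G = 268
A(g) = (-16 + g)*(9 + g) (A(g) = (-16 + g)*(g + ((1 - 1) + 9)) = (-16 + g)*(g + (0 + 9)) = (-16 + g)*(g + 9) = (-16 + g)*(9 + g))
G/A(b(5)) = 268/(-144 + (-5)**2 - 7*(-5)) = 268/(-144 + 25 + 35) = 268/(-84) = 268*(-1/84) = -67/21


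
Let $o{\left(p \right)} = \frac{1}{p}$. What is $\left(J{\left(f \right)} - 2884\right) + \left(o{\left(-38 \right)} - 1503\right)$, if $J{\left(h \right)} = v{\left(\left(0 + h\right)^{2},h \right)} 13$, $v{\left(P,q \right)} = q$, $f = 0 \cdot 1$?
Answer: $- \frac{166707}{38} \approx -4387.0$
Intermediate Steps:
$f = 0$
$J{\left(h \right)} = 13 h$ ($J{\left(h \right)} = h 13 = 13 h$)
$\left(J{\left(f \right)} - 2884\right) + \left(o{\left(-38 \right)} - 1503\right) = \left(13 \cdot 0 - 2884\right) - \left(1503 - \frac{1}{-38}\right) = \left(0 - 2884\right) - \frac{57115}{38} = -2884 - \frac{57115}{38} = - \frac{166707}{38}$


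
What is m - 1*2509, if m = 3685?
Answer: 1176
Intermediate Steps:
m - 1*2509 = 3685 - 1*2509 = 3685 - 2509 = 1176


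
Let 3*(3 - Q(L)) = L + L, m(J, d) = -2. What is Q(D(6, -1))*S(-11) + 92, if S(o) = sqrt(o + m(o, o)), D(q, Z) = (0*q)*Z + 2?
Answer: 92 + 5*I*sqrt(13)/3 ≈ 92.0 + 6.0093*I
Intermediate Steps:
D(q, Z) = 2 (D(q, Z) = 0*Z + 2 = 0 + 2 = 2)
Q(L) = 3 - 2*L/3 (Q(L) = 3 - (L + L)/3 = 3 - 2*L/3)
S(o) = sqrt(-2 + o) (S(o) = sqrt(o - 2) = sqrt(-2 + o))
Q(D(6, -1))*S(-11) + 92 = (3 - 2/3*2)*sqrt(-2 - 11) + 92 = (3 - 4/3)*sqrt(-13) + 92 = 5*(I*sqrt(13))/3 + 92 = 5*I*sqrt(13)/3 + 92 = 92 + 5*I*sqrt(13)/3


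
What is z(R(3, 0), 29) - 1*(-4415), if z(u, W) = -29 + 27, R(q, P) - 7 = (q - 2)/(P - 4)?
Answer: 4413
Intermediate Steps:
R(q, P) = 7 + (-2 + q)/(-4 + P) (R(q, P) = 7 + (q - 2)/(P - 4) = 7 + (-2 + q)/(-4 + P))
z(u, W) = -2
z(R(3, 0), 29) - 1*(-4415) = -2 - 1*(-4415) = -2 + 4415 = 4413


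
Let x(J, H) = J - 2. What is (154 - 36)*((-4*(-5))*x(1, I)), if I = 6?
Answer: -2360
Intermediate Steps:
x(J, H) = -2 + J
(154 - 36)*((-4*(-5))*x(1, I)) = (154 - 36)*((-4*(-5))*(-2 + 1)) = 118*(20*(-1)) = 118*(-20) = -2360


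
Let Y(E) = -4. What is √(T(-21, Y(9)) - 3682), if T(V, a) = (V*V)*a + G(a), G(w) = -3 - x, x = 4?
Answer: I*√5453 ≈ 73.844*I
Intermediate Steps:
G(w) = -7 (G(w) = -3 - 1*4 = -3 - 4 = -7)
T(V, a) = -7 + a*V² (T(V, a) = (V*V)*a - 7 = V²*a - 7 = a*V² - 7 = -7 + a*V²)
√(T(-21, Y(9)) - 3682) = √((-7 - 4*(-21)²) - 3682) = √((-7 - 4*441) - 3682) = √((-7 - 1764) - 3682) = √(-1771 - 3682) = √(-5453) = I*√5453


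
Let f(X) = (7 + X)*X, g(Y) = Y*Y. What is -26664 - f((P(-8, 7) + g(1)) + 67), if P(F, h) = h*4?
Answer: -36552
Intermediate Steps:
g(Y) = Y²
P(F, h) = 4*h
f(X) = X*(7 + X)
-26664 - f((P(-8, 7) + g(1)) + 67) = -26664 - ((4*7 + 1²) + 67)*(7 + ((4*7 + 1²) + 67)) = -26664 - ((28 + 1) + 67)*(7 + ((28 + 1) + 67)) = -26664 - (29 + 67)*(7 + (29 + 67)) = -26664 - 96*(7 + 96) = -26664 - 96*103 = -26664 - 1*9888 = -26664 - 9888 = -36552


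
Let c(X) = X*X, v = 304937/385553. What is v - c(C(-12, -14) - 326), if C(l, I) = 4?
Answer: -39975372315/385553 ≈ -1.0368e+5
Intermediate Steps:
v = 304937/385553 (v = 304937*(1/385553) = 304937/385553 ≈ 0.79091)
c(X) = X²
v - c(C(-12, -14) - 326) = 304937/385553 - (4 - 326)² = 304937/385553 - 1*(-322)² = 304937/385553 - 1*103684 = 304937/385553 - 103684 = -39975372315/385553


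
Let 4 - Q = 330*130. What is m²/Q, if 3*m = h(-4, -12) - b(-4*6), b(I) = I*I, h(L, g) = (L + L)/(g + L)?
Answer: -1324801/1544256 ≈ -0.85789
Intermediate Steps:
h(L, g) = 2*L/(L + g) (h(L, g) = (2*L)/(L + g) = 2*L/(L + g))
Q = -42896 (Q = 4 - 330*130 = 4 - 1*42900 = 4 - 42900 = -42896)
b(I) = I²
m = -1151/6 (m = (2*(-4)/(-4 - 12) - (-4*6)²)/3 = (2*(-4)/(-16) - 1*(-24)²)/3 = (2*(-4)*(-1/16) - 1*576)/3 = (½ - 576)/3 = (⅓)*(-1151/2) = -1151/6 ≈ -191.83)
m²/Q = (-1151/6)²/(-42896) = (1324801/36)*(-1/42896) = -1324801/1544256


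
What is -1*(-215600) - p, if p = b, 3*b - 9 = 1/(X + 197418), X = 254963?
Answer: 292595959370/1357143 ≈ 2.1560e+5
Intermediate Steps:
b = 4071430/1357143 (b = 3 + 1/(3*(254963 + 197418)) = 3 + (⅓)/452381 = 3 + (⅓)*(1/452381) = 3 + 1/1357143 = 4071430/1357143 ≈ 3.0000)
p = 4071430/1357143 ≈ 3.0000
-1*(-215600) - p = -1*(-215600) - 1*4071430/1357143 = 215600 - 4071430/1357143 = 292595959370/1357143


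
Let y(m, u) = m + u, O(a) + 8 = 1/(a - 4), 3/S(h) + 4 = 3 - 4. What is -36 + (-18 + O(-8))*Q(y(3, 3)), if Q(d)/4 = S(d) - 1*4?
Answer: 6659/15 ≈ 443.93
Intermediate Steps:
S(h) = -⅗ (S(h) = 3/(-4 + (3 - 4)) = 3/(-4 - 1) = 3/(-5) = 3*(-⅕) = -⅗)
O(a) = -8 + 1/(-4 + a) (O(a) = -8 + 1/(a - 4) = -8 + 1/(-4 + a))
Q(d) = -92/5 (Q(d) = 4*(-⅗ - 1*4) = 4*(-⅗ - 4) = 4*(-23/5) = -92/5)
-36 + (-18 + O(-8))*Q(y(3, 3)) = -36 + (-18 + (33 - 8*(-8))/(-4 - 8))*(-92/5) = -36 + (-18 + (33 + 64)/(-12))*(-92/5) = -36 + (-18 - 1/12*97)*(-92/5) = -36 + (-18 - 97/12)*(-92/5) = -36 - 313/12*(-92/5) = -36 + 7199/15 = 6659/15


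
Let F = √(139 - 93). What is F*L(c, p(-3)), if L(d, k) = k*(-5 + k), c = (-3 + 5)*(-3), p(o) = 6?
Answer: 6*√46 ≈ 40.694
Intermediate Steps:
c = -6 (c = 2*(-3) = -6)
F = √46 ≈ 6.7823
F*L(c, p(-3)) = √46*(6*(-5 + 6)) = √46*(6*1) = √46*6 = 6*√46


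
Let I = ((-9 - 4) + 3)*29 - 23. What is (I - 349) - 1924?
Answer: -2586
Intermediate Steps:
I = -313 (I = (-13 + 3)*29 - 23 = -10*29 - 23 = -290 - 23 = -313)
(I - 349) - 1924 = (-313 - 349) - 1924 = -662 - 1924 = -2586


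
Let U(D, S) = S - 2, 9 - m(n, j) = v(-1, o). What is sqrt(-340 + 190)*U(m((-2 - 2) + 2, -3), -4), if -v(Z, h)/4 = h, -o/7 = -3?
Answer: -30*I*sqrt(6) ≈ -73.485*I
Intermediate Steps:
o = 21 (o = -7*(-3) = 21)
v(Z, h) = -4*h
m(n, j) = 93 (m(n, j) = 9 - (-4)*21 = 9 - 1*(-84) = 9 + 84 = 93)
U(D, S) = -2 + S
sqrt(-340 + 190)*U(m((-2 - 2) + 2, -3), -4) = sqrt(-340 + 190)*(-2 - 4) = sqrt(-150)*(-6) = (5*I*sqrt(6))*(-6) = -30*I*sqrt(6)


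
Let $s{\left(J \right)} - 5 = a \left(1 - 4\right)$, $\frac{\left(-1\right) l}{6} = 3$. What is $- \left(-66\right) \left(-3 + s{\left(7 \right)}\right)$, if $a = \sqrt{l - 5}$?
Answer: $132 - 198 i \sqrt{23} \approx 132.0 - 949.57 i$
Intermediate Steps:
$l = -18$ ($l = \left(-6\right) 3 = -18$)
$a = i \sqrt{23}$ ($a = \sqrt{-18 - 5} = \sqrt{-23} = i \sqrt{23} \approx 4.7958 i$)
$s{\left(J \right)} = 5 - 3 i \sqrt{23}$ ($s{\left(J \right)} = 5 + i \sqrt{23} \left(1 - 4\right) = 5 + i \sqrt{23} \left(-3\right) = 5 - 3 i \sqrt{23}$)
$- \left(-66\right) \left(-3 + s{\left(7 \right)}\right) = - \left(-66\right) \left(-3 + \left(5 - 3 i \sqrt{23}\right)\right) = - \left(-66\right) \left(2 - 3 i \sqrt{23}\right) = - (-132 + 198 i \sqrt{23}) = 132 - 198 i \sqrt{23}$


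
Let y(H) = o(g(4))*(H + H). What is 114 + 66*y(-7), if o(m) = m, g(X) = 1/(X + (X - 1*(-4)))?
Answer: 37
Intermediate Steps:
g(X) = 1/(4 + 2*X) (g(X) = 1/(X + (X + 4)) = 1/(X + (4 + X)) = 1/(4 + 2*X))
y(H) = H/6 (y(H) = (1/(2*(2 + 4)))*(H + H) = ((½)/6)*(2*H) = ((½)*(⅙))*(2*H) = (2*H)/12 = H/6)
114 + 66*y(-7) = 114 + 66*((⅙)*(-7)) = 114 + 66*(-7/6) = 114 - 77 = 37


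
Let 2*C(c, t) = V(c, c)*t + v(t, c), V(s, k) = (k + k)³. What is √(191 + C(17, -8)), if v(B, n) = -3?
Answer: I*√628106/2 ≈ 396.27*I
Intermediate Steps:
V(s, k) = 8*k³ (V(s, k) = (2*k)³ = 8*k³)
C(c, t) = -3/2 + 4*t*c³ (C(c, t) = ((8*c³)*t - 3)/2 = (8*t*c³ - 3)/2 = (-3 + 8*t*c³)/2 = -3/2 + 4*t*c³)
√(191 + C(17, -8)) = √(191 + (-3/2 + 4*(-8)*17³)) = √(191 + (-3/2 + 4*(-8)*4913)) = √(191 + (-3/2 - 157216)) = √(191 - 314435/2) = √(-314053/2) = I*√628106/2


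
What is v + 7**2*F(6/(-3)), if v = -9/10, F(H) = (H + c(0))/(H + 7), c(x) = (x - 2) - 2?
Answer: -597/10 ≈ -59.700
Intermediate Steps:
c(x) = -4 + x (c(x) = (-2 + x) - 2 = -4 + x)
F(H) = (-4 + H)/(7 + H) (F(H) = (H + (-4 + 0))/(H + 7) = (H - 4)/(7 + H) = (-4 + H)/(7 + H))
v = -9/10 (v = -9*1/10 = -9/10 ≈ -0.90000)
v + 7**2*F(6/(-3)) = -9/10 + 7**2*((-4 + 6/(-3))/(7 + 6/(-3))) = -9/10 + 49*((-4 + 6*(-1/3))/(7 + 6*(-1/3))) = -9/10 + 49*((-4 - 2)/(7 - 2)) = -9/10 + 49*(-6/5) = -9/10 - 294/5 = -597/10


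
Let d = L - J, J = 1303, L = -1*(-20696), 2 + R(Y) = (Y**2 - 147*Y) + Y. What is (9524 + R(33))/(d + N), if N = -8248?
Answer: 1931/3715 ≈ 0.51978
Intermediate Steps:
R(Y) = -2 + Y**2 - 146*Y (R(Y) = -2 + ((Y**2 - 147*Y) + Y) = -2 + (Y**2 - 146*Y) = -2 + Y**2 - 146*Y)
L = 20696
d = 19393 (d = 20696 - 1*1303 = 20696 - 1303 = 19393)
(9524 + R(33))/(d + N) = (9524 + (-2 + 33**2 - 146*33))/(19393 - 8248) = (9524 + (-2 + 1089 - 4818))/11145 = (9524 - 3731)*(1/11145) = 5793*(1/11145) = 1931/3715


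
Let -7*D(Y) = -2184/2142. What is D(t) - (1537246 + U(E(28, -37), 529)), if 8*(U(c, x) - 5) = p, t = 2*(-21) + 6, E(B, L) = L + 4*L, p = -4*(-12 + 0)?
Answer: -548800697/357 ≈ -1.5373e+6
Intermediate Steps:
p = 48 (p = -4*(-12) = 48)
E(B, L) = 5*L
t = -36 (t = -42 + 6 = -36)
U(c, x) = 11 (U(c, x) = 5 + (1/8)*48 = 5 + 6 = 11)
D(Y) = 52/357 (D(Y) = -(-312)/2142 = -1/7*(-52/51) = 52/357)
D(t) - (1537246 + U(E(28, -37), 529)) = 52/357 - (1537246 + 11) = 52/357 - 1*1537257 = 52/357 - 1537257 = -548800697/357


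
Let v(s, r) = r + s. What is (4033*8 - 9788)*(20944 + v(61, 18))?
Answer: 472512948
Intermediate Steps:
(4033*8 - 9788)*(20944 + v(61, 18)) = (4033*8 - 9788)*(20944 + (18 + 61)) = (32264 - 9788)*(20944 + 79) = 22476*21023 = 472512948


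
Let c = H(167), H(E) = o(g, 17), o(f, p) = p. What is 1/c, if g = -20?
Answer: 1/17 ≈ 0.058824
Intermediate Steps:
H(E) = 17
c = 17
1/c = 1/17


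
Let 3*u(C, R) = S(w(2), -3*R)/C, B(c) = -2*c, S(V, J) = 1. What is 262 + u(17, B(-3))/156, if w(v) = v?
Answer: 2084473/7956 ≈ 262.00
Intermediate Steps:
u(C, R) = 1/(3*C) (u(C, R) = (1/C)/3 = 1/(3*C))
262 + u(17, B(-3))/156 = 262 + ((⅓)/17)/156 = 262 + ((⅓)*(1/17))/156 = 262 + (1/156)*(1/51) = 262 + 1/7956 = 2084473/7956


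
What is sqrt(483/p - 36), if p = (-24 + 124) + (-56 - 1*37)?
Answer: sqrt(33) ≈ 5.7446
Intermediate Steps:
p = 7 (p = 100 + (-56 - 37) = 100 - 93 = 7)
sqrt(483/p - 36) = sqrt(483/7 - 36) = sqrt(483*(1/7) - 36) = sqrt(69 - 36) = sqrt(33)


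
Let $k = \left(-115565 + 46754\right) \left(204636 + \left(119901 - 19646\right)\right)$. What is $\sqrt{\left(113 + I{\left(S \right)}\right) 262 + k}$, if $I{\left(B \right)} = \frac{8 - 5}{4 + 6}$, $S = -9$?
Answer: $\frac{i \sqrt{524495622910}}{5} \approx 1.4484 \cdot 10^{5} i$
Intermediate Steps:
$I{\left(B \right)} = \frac{3}{10}$
$k = -20979854601$ ($k = - 68811 \left(204636 + 100255\right) = \left(-68811\right) 304891 = -20979854601$)
$\sqrt{\left(113 + I{\left(S \right)}\right) 262 + k} = \sqrt{\left(113 + \frac{3}{10}\right) 262 - 20979854601} = \sqrt{\frac{1133}{10} \cdot 262 - 20979854601} = \sqrt{\frac{148423}{5} - 20979854601} = \sqrt{- \frac{104899124582}{5}} = \frac{i \sqrt{524495622910}}{5}$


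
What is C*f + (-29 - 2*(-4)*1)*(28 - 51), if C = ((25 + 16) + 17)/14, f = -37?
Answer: 2308/7 ≈ 329.71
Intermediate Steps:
C = 29/7 (C = (41 + 17)*(1/14) = 58*(1/14) = 29/7 ≈ 4.1429)
C*f + (-29 - 2*(-4)*1)*(28 - 51) = (29/7)*(-37) + (-29 - 2*(-4)*1)*(28 - 51) = -1073/7 + (-29 + 8*1)*(-23) = -1073/7 + (-29 + 8)*(-23) = -1073/7 - 21*(-23) = -1073/7 + 483 = 2308/7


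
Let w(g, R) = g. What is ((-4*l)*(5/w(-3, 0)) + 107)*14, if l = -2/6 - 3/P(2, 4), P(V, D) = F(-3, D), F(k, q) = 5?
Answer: 12698/9 ≈ 1410.9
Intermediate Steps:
P(V, D) = 5
l = -14/15 (l = -2/6 - 3/5 = -2*⅙ - 3*⅕ = -⅓ - ⅗ = -14/15 ≈ -0.93333)
((-4*l)*(5/w(-3, 0)) + 107)*14 = ((-4*(-14/15))*(5/(-3)) + 107)*14 = (56*(5*(-⅓))/15 + 107)*14 = ((56/15)*(-5/3) + 107)*14 = (-56/9 + 107)*14 = (907/9)*14 = 12698/9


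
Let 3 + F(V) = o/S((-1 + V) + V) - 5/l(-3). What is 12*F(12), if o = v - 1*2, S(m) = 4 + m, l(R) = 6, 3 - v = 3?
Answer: -422/9 ≈ -46.889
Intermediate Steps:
v = 0 (v = 3 - 1*3 = 3 - 3 = 0)
o = -2 (o = 0 - 1*2 = 0 - 2 = -2)
F(V) = -23/6 - 2/(3 + 2*V) (F(V) = -3 + (-2/(4 + ((-1 + V) + V)) - 5/6) = -3 + (-2/(4 + (-1 + 2*V)) - 5*⅙) = -3 + (-2/(3 + 2*V) - ⅚) = -3 + (-⅚ - 2/(3 + 2*V)) = -23/6 - 2/(3 + 2*V))
12*F(12) = 12*((-81 - 46*12)/(6*(3 + 2*12))) = 12*((-81 - 552)/(6*(3 + 24))) = 12*((⅙)*(-633)/27) = 12*((⅙)*(1/27)*(-633)) = 12*(-211/54) = -422/9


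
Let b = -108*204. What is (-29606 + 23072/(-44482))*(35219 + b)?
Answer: -8683357060834/22241 ≈ -3.9042e+8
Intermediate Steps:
b = -22032
(-29606 + 23072/(-44482))*(35219 + b) = (-29606 + 23072/(-44482))*(35219 - 22032) = (-29606 + 23072*(-1/44482))*13187 = (-29606 - 11536/22241)*13187 = -658478582/22241*13187 = -8683357060834/22241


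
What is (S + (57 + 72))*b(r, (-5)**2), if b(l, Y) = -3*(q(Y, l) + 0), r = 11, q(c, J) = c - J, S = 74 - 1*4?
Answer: -8358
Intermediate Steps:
S = 70 (S = 74 - 4 = 70)
b(l, Y) = -3*Y + 3*l (b(l, Y) = -3*((Y - l) + 0) = -3*(Y - l) = -3*Y + 3*l)
(S + (57 + 72))*b(r, (-5)**2) = (70 + (57 + 72))*(-3*(-5)**2 + 3*11) = (70 + 129)*(-3*25 + 33) = 199*(-75 + 33) = 199*(-42) = -8358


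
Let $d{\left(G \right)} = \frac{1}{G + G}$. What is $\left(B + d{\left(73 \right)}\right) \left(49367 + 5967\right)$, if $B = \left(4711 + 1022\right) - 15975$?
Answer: $-566730449$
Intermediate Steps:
$d{\left(G \right)} = \frac{1}{2 G}$
$B = -10242$ ($B = 5733 - 15975 = -10242$)
$\left(B + d{\left(73 \right)}\right) \left(49367 + 5967\right) = \left(-10242 + \frac{1}{2 \cdot 73}\right) \left(49367 + 5967\right) = \left(-10242 + \frac{1}{2} \cdot \frac{1}{73}\right) 55334 = \left(-10242 + \frac{1}{146}\right) 55334 = \left(- \frac{1495331}{146}\right) 55334 = -566730449$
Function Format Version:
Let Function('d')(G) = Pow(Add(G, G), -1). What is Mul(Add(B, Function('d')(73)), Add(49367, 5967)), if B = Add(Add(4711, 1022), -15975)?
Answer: -566730449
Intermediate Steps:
Function('d')(G) = Mul(Rational(1, 2), Pow(G, -1)) (Function('d')(G) = Pow(Mul(2, G), -1) = Mul(Rational(1, 2), Pow(G, -1)))
B = -10242 (B = Add(5733, -15975) = -10242)
Mul(Add(B, Function('d')(73)), Add(49367, 5967)) = Mul(Add(-10242, Mul(Rational(1, 2), Pow(73, -1))), Add(49367, 5967)) = Mul(Add(-10242, Mul(Rational(1, 2), Rational(1, 73))), 55334) = Mul(Add(-10242, Rational(1, 146)), 55334) = Mul(Rational(-1495331, 146), 55334) = -566730449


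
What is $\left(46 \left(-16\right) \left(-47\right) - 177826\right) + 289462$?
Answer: $146228$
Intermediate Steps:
$\left(46 \left(-16\right) \left(-47\right) - 177826\right) + 289462 = \left(\left(-736\right) \left(-47\right) - 177826\right) + 289462 = \left(34592 - 177826\right) + 289462 = -143234 + 289462 = 146228$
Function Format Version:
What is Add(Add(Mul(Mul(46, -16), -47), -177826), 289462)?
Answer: 146228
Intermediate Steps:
Add(Add(Mul(Mul(46, -16), -47), -177826), 289462) = Add(Add(Mul(-736, -47), -177826), 289462) = Add(Add(34592, -177826), 289462) = Add(-143234, 289462) = 146228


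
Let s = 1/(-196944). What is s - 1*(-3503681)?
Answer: 690028950863/196944 ≈ 3.5037e+6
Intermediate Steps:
s = -1/196944 ≈ -5.0776e-6
s - 1*(-3503681) = -1/196944 - 1*(-3503681) = -1/196944 + 3503681 = 690028950863/196944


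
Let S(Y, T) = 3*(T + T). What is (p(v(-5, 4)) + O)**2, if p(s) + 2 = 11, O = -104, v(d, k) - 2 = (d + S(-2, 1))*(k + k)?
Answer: 9025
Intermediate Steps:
S(Y, T) = 6*T (S(Y, T) = 3*(2*T) = 6*T)
v(d, k) = 2 + 2*k*(6 + d) (v(d, k) = 2 + (d + 6*1)*(k + k) = 2 + (d + 6)*(2*k) = 2 + (6 + d)*(2*k) = 2 + 2*k*(6 + d))
p(s) = 9 (p(s) = -2 + 11 = 9)
(p(v(-5, 4)) + O)**2 = (9 - 104)**2 = (-95)**2 = 9025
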